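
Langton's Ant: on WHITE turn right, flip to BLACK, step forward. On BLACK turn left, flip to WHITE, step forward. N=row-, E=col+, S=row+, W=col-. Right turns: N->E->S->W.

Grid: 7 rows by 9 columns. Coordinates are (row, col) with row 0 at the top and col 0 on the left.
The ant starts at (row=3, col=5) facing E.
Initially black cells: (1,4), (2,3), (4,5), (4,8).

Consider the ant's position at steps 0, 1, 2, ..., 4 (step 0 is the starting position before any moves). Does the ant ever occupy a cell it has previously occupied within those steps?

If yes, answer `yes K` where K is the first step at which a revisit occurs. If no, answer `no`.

Answer: no

Derivation:
Step 1: on WHITE (3,5): turn R to S, flip to black, move to (4,5). |black|=5 — new cell
Step 2: on BLACK (4,5): turn L to E, flip to white, move to (4,6). |black|=4 — new cell
Step 3: on WHITE (4,6): turn R to S, flip to black, move to (5,6). |black|=5 — new cell
Step 4: on WHITE (5,6): turn R to W, flip to black, move to (5,5). |black|=6 — new cell
No revisit within 4 steps.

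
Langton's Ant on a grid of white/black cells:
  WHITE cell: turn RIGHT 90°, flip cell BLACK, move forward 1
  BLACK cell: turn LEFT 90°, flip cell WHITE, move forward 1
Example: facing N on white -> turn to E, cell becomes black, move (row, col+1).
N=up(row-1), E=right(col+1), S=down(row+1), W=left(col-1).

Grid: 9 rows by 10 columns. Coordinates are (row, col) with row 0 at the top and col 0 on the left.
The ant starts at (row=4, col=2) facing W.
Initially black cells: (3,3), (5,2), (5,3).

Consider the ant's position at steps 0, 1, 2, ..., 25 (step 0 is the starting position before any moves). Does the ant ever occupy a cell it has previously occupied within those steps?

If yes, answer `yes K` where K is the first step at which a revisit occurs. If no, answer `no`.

Step 1: on WHITE (4,2): turn R to N, flip to black, move to (3,2). |black|=4 — new cell
Step 2: on WHITE (3,2): turn R to E, flip to black, move to (3,3). |black|=5 — new cell
Step 3: on BLACK (3,3): turn L to N, flip to white, move to (2,3). |black|=4 — new cell
Step 4: on WHITE (2,3): turn R to E, flip to black, move to (2,4). |black|=5 — new cell
Step 5: on WHITE (2,4): turn R to S, flip to black, move to (3,4). |black|=6 — new cell
Step 6: on WHITE (3,4): turn R to W, flip to black, move to (3,3). |black|=7 — REVISIT

Answer: yes 6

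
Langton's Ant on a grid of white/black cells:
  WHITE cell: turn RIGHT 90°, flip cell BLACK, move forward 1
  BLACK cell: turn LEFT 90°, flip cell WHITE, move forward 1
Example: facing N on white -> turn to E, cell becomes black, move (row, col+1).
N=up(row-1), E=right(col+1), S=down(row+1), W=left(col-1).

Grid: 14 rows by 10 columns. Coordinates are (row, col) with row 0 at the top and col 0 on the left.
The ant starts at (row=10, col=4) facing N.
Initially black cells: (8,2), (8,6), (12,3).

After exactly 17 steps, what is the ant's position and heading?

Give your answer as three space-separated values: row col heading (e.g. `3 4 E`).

Answer: 10 3 W

Derivation:
Step 1: on WHITE (10,4): turn R to E, flip to black, move to (10,5). |black|=4
Step 2: on WHITE (10,5): turn R to S, flip to black, move to (11,5). |black|=5
Step 3: on WHITE (11,5): turn R to W, flip to black, move to (11,4). |black|=6
Step 4: on WHITE (11,4): turn R to N, flip to black, move to (10,4). |black|=7
Step 5: on BLACK (10,4): turn L to W, flip to white, move to (10,3). |black|=6
Step 6: on WHITE (10,3): turn R to N, flip to black, move to (9,3). |black|=7
Step 7: on WHITE (9,3): turn R to E, flip to black, move to (9,4). |black|=8
Step 8: on WHITE (9,4): turn R to S, flip to black, move to (10,4). |black|=9
Step 9: on WHITE (10,4): turn R to W, flip to black, move to (10,3). |black|=10
Step 10: on BLACK (10,3): turn L to S, flip to white, move to (11,3). |black|=9
Step 11: on WHITE (11,3): turn R to W, flip to black, move to (11,2). |black|=10
Step 12: on WHITE (11,2): turn R to N, flip to black, move to (10,2). |black|=11
Step 13: on WHITE (10,2): turn R to E, flip to black, move to (10,3). |black|=12
Step 14: on WHITE (10,3): turn R to S, flip to black, move to (11,3). |black|=13
Step 15: on BLACK (11,3): turn L to E, flip to white, move to (11,4). |black|=12
Step 16: on BLACK (11,4): turn L to N, flip to white, move to (10,4). |black|=11
Step 17: on BLACK (10,4): turn L to W, flip to white, move to (10,3). |black|=10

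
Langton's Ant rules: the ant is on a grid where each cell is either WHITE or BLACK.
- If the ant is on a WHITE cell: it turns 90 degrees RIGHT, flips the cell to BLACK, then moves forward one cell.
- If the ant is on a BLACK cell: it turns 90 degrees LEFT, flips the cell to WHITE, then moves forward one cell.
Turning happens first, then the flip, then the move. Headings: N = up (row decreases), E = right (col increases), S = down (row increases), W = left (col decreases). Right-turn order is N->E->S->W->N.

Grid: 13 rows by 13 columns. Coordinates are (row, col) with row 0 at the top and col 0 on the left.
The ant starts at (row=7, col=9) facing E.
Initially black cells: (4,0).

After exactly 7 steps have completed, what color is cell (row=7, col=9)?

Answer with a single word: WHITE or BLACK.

Answer: WHITE

Derivation:
Step 1: on WHITE (7,9): turn R to S, flip to black, move to (8,9). |black|=2
Step 2: on WHITE (8,9): turn R to W, flip to black, move to (8,8). |black|=3
Step 3: on WHITE (8,8): turn R to N, flip to black, move to (7,8). |black|=4
Step 4: on WHITE (7,8): turn R to E, flip to black, move to (7,9). |black|=5
Step 5: on BLACK (7,9): turn L to N, flip to white, move to (6,9). |black|=4
Step 6: on WHITE (6,9): turn R to E, flip to black, move to (6,10). |black|=5
Step 7: on WHITE (6,10): turn R to S, flip to black, move to (7,10). |black|=6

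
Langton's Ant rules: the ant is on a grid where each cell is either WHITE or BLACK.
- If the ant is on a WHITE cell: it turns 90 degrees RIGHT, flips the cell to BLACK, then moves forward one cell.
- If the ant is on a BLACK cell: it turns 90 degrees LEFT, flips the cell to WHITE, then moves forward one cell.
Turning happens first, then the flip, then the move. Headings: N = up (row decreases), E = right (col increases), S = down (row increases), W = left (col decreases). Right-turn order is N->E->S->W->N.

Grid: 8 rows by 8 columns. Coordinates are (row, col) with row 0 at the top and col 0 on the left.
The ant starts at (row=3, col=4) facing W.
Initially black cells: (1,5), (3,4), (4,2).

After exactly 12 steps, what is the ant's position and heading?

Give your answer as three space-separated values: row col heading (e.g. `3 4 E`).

Answer: 3 6 E

Derivation:
Step 1: on BLACK (3,4): turn L to S, flip to white, move to (4,4). |black|=2
Step 2: on WHITE (4,4): turn R to W, flip to black, move to (4,3). |black|=3
Step 3: on WHITE (4,3): turn R to N, flip to black, move to (3,3). |black|=4
Step 4: on WHITE (3,3): turn R to E, flip to black, move to (3,4). |black|=5
Step 5: on WHITE (3,4): turn R to S, flip to black, move to (4,4). |black|=6
Step 6: on BLACK (4,4): turn L to E, flip to white, move to (4,5). |black|=5
Step 7: on WHITE (4,5): turn R to S, flip to black, move to (5,5). |black|=6
Step 8: on WHITE (5,5): turn R to W, flip to black, move to (5,4). |black|=7
Step 9: on WHITE (5,4): turn R to N, flip to black, move to (4,4). |black|=8
Step 10: on WHITE (4,4): turn R to E, flip to black, move to (4,5). |black|=9
Step 11: on BLACK (4,5): turn L to N, flip to white, move to (3,5). |black|=8
Step 12: on WHITE (3,5): turn R to E, flip to black, move to (3,6). |black|=9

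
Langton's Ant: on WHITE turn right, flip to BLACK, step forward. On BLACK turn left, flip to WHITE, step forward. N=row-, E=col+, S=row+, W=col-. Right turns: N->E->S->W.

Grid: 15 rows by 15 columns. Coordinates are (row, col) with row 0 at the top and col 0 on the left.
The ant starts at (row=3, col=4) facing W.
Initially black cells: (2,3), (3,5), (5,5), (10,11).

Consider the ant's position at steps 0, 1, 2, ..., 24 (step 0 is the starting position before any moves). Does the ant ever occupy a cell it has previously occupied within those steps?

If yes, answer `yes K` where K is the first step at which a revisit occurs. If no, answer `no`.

Step 1: on WHITE (3,4): turn R to N, flip to black, move to (2,4). |black|=5 — new cell
Step 2: on WHITE (2,4): turn R to E, flip to black, move to (2,5). |black|=6 — new cell
Step 3: on WHITE (2,5): turn R to S, flip to black, move to (3,5). |black|=7 — new cell
Step 4: on BLACK (3,5): turn L to E, flip to white, move to (3,6). |black|=6 — new cell
Step 5: on WHITE (3,6): turn R to S, flip to black, move to (4,6). |black|=7 — new cell
Step 6: on WHITE (4,6): turn R to W, flip to black, move to (4,5). |black|=8 — new cell
Step 7: on WHITE (4,5): turn R to N, flip to black, move to (3,5). |black|=9 — REVISIT

Answer: yes 7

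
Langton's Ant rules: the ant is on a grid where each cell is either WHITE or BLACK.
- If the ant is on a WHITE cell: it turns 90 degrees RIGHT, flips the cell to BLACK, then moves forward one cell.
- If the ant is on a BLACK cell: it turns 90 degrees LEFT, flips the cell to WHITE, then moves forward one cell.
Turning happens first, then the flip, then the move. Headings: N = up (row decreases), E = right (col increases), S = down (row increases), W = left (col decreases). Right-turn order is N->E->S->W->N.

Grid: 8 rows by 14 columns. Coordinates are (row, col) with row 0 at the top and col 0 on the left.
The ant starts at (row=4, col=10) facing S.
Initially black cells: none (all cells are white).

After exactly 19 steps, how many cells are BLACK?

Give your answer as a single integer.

Step 1: on WHITE (4,10): turn R to W, flip to black, move to (4,9). |black|=1
Step 2: on WHITE (4,9): turn R to N, flip to black, move to (3,9). |black|=2
Step 3: on WHITE (3,9): turn R to E, flip to black, move to (3,10). |black|=3
Step 4: on WHITE (3,10): turn R to S, flip to black, move to (4,10). |black|=4
Step 5: on BLACK (4,10): turn L to E, flip to white, move to (4,11). |black|=3
Step 6: on WHITE (4,11): turn R to S, flip to black, move to (5,11). |black|=4
Step 7: on WHITE (5,11): turn R to W, flip to black, move to (5,10). |black|=5
Step 8: on WHITE (5,10): turn R to N, flip to black, move to (4,10). |black|=6
Step 9: on WHITE (4,10): turn R to E, flip to black, move to (4,11). |black|=7
Step 10: on BLACK (4,11): turn L to N, flip to white, move to (3,11). |black|=6
Step 11: on WHITE (3,11): turn R to E, flip to black, move to (3,12). |black|=7
Step 12: on WHITE (3,12): turn R to S, flip to black, move to (4,12). |black|=8
Step 13: on WHITE (4,12): turn R to W, flip to black, move to (4,11). |black|=9
Step 14: on WHITE (4,11): turn R to N, flip to black, move to (3,11). |black|=10
Step 15: on BLACK (3,11): turn L to W, flip to white, move to (3,10). |black|=9
Step 16: on BLACK (3,10): turn L to S, flip to white, move to (4,10). |black|=8
Step 17: on BLACK (4,10): turn L to E, flip to white, move to (4,11). |black|=7
Step 18: on BLACK (4,11): turn L to N, flip to white, move to (3,11). |black|=6
Step 19: on WHITE (3,11): turn R to E, flip to black, move to (3,12). |black|=7

Answer: 7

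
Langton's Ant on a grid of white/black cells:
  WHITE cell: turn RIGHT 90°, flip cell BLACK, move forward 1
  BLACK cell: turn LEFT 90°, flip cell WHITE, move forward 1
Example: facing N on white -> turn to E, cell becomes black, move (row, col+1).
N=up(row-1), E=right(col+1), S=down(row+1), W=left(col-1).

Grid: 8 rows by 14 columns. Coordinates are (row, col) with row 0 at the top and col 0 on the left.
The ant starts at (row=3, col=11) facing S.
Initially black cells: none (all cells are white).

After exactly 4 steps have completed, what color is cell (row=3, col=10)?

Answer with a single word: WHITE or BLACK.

Step 1: on WHITE (3,11): turn R to W, flip to black, move to (3,10). |black|=1
Step 2: on WHITE (3,10): turn R to N, flip to black, move to (2,10). |black|=2
Step 3: on WHITE (2,10): turn R to E, flip to black, move to (2,11). |black|=3
Step 4: on WHITE (2,11): turn R to S, flip to black, move to (3,11). |black|=4

Answer: BLACK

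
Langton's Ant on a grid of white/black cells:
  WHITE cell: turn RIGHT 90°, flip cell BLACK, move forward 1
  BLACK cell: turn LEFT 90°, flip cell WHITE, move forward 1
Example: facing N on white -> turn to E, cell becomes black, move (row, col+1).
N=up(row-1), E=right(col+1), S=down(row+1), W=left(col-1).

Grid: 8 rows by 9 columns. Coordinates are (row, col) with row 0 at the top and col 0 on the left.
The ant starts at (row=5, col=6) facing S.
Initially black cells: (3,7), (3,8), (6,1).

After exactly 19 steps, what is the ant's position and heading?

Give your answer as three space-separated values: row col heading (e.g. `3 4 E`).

Answer: 4 8 E

Derivation:
Step 1: on WHITE (5,6): turn R to W, flip to black, move to (5,5). |black|=4
Step 2: on WHITE (5,5): turn R to N, flip to black, move to (4,5). |black|=5
Step 3: on WHITE (4,5): turn R to E, flip to black, move to (4,6). |black|=6
Step 4: on WHITE (4,6): turn R to S, flip to black, move to (5,6). |black|=7
Step 5: on BLACK (5,6): turn L to E, flip to white, move to (5,7). |black|=6
Step 6: on WHITE (5,7): turn R to S, flip to black, move to (6,7). |black|=7
Step 7: on WHITE (6,7): turn R to W, flip to black, move to (6,6). |black|=8
Step 8: on WHITE (6,6): turn R to N, flip to black, move to (5,6). |black|=9
Step 9: on WHITE (5,6): turn R to E, flip to black, move to (5,7). |black|=10
Step 10: on BLACK (5,7): turn L to N, flip to white, move to (4,7). |black|=9
Step 11: on WHITE (4,7): turn R to E, flip to black, move to (4,8). |black|=10
Step 12: on WHITE (4,8): turn R to S, flip to black, move to (5,8). |black|=11
Step 13: on WHITE (5,8): turn R to W, flip to black, move to (5,7). |black|=12
Step 14: on WHITE (5,7): turn R to N, flip to black, move to (4,7). |black|=13
Step 15: on BLACK (4,7): turn L to W, flip to white, move to (4,6). |black|=12
Step 16: on BLACK (4,6): turn L to S, flip to white, move to (5,6). |black|=11
Step 17: on BLACK (5,6): turn L to E, flip to white, move to (5,7). |black|=10
Step 18: on BLACK (5,7): turn L to N, flip to white, move to (4,7). |black|=9
Step 19: on WHITE (4,7): turn R to E, flip to black, move to (4,8). |black|=10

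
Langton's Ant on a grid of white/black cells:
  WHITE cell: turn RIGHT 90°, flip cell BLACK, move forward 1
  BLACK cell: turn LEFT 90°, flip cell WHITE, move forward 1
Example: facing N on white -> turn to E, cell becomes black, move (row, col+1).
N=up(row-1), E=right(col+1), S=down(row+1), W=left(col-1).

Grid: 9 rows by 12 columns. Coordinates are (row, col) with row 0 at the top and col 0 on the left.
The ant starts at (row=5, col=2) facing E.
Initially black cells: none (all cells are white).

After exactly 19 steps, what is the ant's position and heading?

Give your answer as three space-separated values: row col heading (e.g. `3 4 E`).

Step 1: on WHITE (5,2): turn R to S, flip to black, move to (6,2). |black|=1
Step 2: on WHITE (6,2): turn R to W, flip to black, move to (6,1). |black|=2
Step 3: on WHITE (6,1): turn R to N, flip to black, move to (5,1). |black|=3
Step 4: on WHITE (5,1): turn R to E, flip to black, move to (5,2). |black|=4
Step 5: on BLACK (5,2): turn L to N, flip to white, move to (4,2). |black|=3
Step 6: on WHITE (4,2): turn R to E, flip to black, move to (4,3). |black|=4
Step 7: on WHITE (4,3): turn R to S, flip to black, move to (5,3). |black|=5
Step 8: on WHITE (5,3): turn R to W, flip to black, move to (5,2). |black|=6
Step 9: on WHITE (5,2): turn R to N, flip to black, move to (4,2). |black|=7
Step 10: on BLACK (4,2): turn L to W, flip to white, move to (4,1). |black|=6
Step 11: on WHITE (4,1): turn R to N, flip to black, move to (3,1). |black|=7
Step 12: on WHITE (3,1): turn R to E, flip to black, move to (3,2). |black|=8
Step 13: on WHITE (3,2): turn R to S, flip to black, move to (4,2). |black|=9
Step 14: on WHITE (4,2): turn R to W, flip to black, move to (4,1). |black|=10
Step 15: on BLACK (4,1): turn L to S, flip to white, move to (5,1). |black|=9
Step 16: on BLACK (5,1): turn L to E, flip to white, move to (5,2). |black|=8
Step 17: on BLACK (5,2): turn L to N, flip to white, move to (4,2). |black|=7
Step 18: on BLACK (4,2): turn L to W, flip to white, move to (4,1). |black|=6
Step 19: on WHITE (4,1): turn R to N, flip to black, move to (3,1). |black|=7

Answer: 3 1 N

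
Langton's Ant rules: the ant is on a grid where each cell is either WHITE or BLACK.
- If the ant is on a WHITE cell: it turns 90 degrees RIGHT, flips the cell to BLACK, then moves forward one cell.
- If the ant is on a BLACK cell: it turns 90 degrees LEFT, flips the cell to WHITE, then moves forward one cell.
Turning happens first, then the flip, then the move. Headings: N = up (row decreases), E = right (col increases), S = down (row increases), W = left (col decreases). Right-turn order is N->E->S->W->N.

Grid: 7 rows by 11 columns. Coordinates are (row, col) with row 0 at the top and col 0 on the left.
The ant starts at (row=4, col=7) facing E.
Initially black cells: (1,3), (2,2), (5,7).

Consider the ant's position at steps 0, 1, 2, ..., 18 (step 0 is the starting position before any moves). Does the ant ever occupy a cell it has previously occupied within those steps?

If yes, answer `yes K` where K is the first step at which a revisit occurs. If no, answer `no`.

Step 1: on WHITE (4,7): turn R to S, flip to black, move to (5,7). |black|=4 — new cell
Step 2: on BLACK (5,7): turn L to E, flip to white, move to (5,8). |black|=3 — new cell
Step 3: on WHITE (5,8): turn R to S, flip to black, move to (6,8). |black|=4 — new cell
Step 4: on WHITE (6,8): turn R to W, flip to black, move to (6,7). |black|=5 — new cell
Step 5: on WHITE (6,7): turn R to N, flip to black, move to (5,7). |black|=6 — REVISIT

Answer: yes 5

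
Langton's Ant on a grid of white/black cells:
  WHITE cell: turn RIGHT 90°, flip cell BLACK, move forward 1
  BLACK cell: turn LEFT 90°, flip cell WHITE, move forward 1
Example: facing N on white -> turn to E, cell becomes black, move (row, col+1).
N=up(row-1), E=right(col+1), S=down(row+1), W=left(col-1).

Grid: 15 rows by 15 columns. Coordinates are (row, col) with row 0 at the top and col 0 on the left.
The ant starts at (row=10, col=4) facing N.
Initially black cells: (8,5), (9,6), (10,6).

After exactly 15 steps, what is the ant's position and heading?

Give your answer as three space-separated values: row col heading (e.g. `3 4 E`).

Step 1: on WHITE (10,4): turn R to E, flip to black, move to (10,5). |black|=4
Step 2: on WHITE (10,5): turn R to S, flip to black, move to (11,5). |black|=5
Step 3: on WHITE (11,5): turn R to W, flip to black, move to (11,4). |black|=6
Step 4: on WHITE (11,4): turn R to N, flip to black, move to (10,4). |black|=7
Step 5: on BLACK (10,4): turn L to W, flip to white, move to (10,3). |black|=6
Step 6: on WHITE (10,3): turn R to N, flip to black, move to (9,3). |black|=7
Step 7: on WHITE (9,3): turn R to E, flip to black, move to (9,4). |black|=8
Step 8: on WHITE (9,4): turn R to S, flip to black, move to (10,4). |black|=9
Step 9: on WHITE (10,4): turn R to W, flip to black, move to (10,3). |black|=10
Step 10: on BLACK (10,3): turn L to S, flip to white, move to (11,3). |black|=9
Step 11: on WHITE (11,3): turn R to W, flip to black, move to (11,2). |black|=10
Step 12: on WHITE (11,2): turn R to N, flip to black, move to (10,2). |black|=11
Step 13: on WHITE (10,2): turn R to E, flip to black, move to (10,3). |black|=12
Step 14: on WHITE (10,3): turn R to S, flip to black, move to (11,3). |black|=13
Step 15: on BLACK (11,3): turn L to E, flip to white, move to (11,4). |black|=12

Answer: 11 4 E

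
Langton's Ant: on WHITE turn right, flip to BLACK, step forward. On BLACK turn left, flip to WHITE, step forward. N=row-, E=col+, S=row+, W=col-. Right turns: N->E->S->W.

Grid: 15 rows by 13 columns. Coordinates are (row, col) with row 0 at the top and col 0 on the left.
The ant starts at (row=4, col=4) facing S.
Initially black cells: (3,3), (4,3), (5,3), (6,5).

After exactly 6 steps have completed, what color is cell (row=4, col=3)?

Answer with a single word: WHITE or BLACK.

Step 1: on WHITE (4,4): turn R to W, flip to black, move to (4,3). |black|=5
Step 2: on BLACK (4,3): turn L to S, flip to white, move to (5,3). |black|=4
Step 3: on BLACK (5,3): turn L to E, flip to white, move to (5,4). |black|=3
Step 4: on WHITE (5,4): turn R to S, flip to black, move to (6,4). |black|=4
Step 5: on WHITE (6,4): turn R to W, flip to black, move to (6,3). |black|=5
Step 6: on WHITE (6,3): turn R to N, flip to black, move to (5,3). |black|=6

Answer: WHITE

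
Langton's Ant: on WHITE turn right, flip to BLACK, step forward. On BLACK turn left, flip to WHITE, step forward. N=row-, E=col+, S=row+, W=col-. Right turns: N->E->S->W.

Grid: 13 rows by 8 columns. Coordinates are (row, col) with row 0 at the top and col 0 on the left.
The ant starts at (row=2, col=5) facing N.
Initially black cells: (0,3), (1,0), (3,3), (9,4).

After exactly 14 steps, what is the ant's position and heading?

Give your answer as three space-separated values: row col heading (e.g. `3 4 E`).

Step 1: on WHITE (2,5): turn R to E, flip to black, move to (2,6). |black|=5
Step 2: on WHITE (2,6): turn R to S, flip to black, move to (3,6). |black|=6
Step 3: on WHITE (3,6): turn R to W, flip to black, move to (3,5). |black|=7
Step 4: on WHITE (3,5): turn R to N, flip to black, move to (2,5). |black|=8
Step 5: on BLACK (2,5): turn L to W, flip to white, move to (2,4). |black|=7
Step 6: on WHITE (2,4): turn R to N, flip to black, move to (1,4). |black|=8
Step 7: on WHITE (1,4): turn R to E, flip to black, move to (1,5). |black|=9
Step 8: on WHITE (1,5): turn R to S, flip to black, move to (2,5). |black|=10
Step 9: on WHITE (2,5): turn R to W, flip to black, move to (2,4). |black|=11
Step 10: on BLACK (2,4): turn L to S, flip to white, move to (3,4). |black|=10
Step 11: on WHITE (3,4): turn R to W, flip to black, move to (3,3). |black|=11
Step 12: on BLACK (3,3): turn L to S, flip to white, move to (4,3). |black|=10
Step 13: on WHITE (4,3): turn R to W, flip to black, move to (4,2). |black|=11
Step 14: on WHITE (4,2): turn R to N, flip to black, move to (3,2). |black|=12

Answer: 3 2 N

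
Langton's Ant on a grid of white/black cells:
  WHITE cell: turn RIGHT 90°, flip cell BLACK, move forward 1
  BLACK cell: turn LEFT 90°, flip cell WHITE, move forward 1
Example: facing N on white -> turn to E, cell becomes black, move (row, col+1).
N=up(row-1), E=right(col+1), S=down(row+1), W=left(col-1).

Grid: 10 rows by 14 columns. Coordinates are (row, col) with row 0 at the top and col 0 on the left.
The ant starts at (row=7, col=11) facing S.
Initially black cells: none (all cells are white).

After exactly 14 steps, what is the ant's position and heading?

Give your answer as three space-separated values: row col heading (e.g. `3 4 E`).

Answer: 6 12 N

Derivation:
Step 1: on WHITE (7,11): turn R to W, flip to black, move to (7,10). |black|=1
Step 2: on WHITE (7,10): turn R to N, flip to black, move to (6,10). |black|=2
Step 3: on WHITE (6,10): turn R to E, flip to black, move to (6,11). |black|=3
Step 4: on WHITE (6,11): turn R to S, flip to black, move to (7,11). |black|=4
Step 5: on BLACK (7,11): turn L to E, flip to white, move to (7,12). |black|=3
Step 6: on WHITE (7,12): turn R to S, flip to black, move to (8,12). |black|=4
Step 7: on WHITE (8,12): turn R to W, flip to black, move to (8,11). |black|=5
Step 8: on WHITE (8,11): turn R to N, flip to black, move to (7,11). |black|=6
Step 9: on WHITE (7,11): turn R to E, flip to black, move to (7,12). |black|=7
Step 10: on BLACK (7,12): turn L to N, flip to white, move to (6,12). |black|=6
Step 11: on WHITE (6,12): turn R to E, flip to black, move to (6,13). |black|=7
Step 12: on WHITE (6,13): turn R to S, flip to black, move to (7,13). |black|=8
Step 13: on WHITE (7,13): turn R to W, flip to black, move to (7,12). |black|=9
Step 14: on WHITE (7,12): turn R to N, flip to black, move to (6,12). |black|=10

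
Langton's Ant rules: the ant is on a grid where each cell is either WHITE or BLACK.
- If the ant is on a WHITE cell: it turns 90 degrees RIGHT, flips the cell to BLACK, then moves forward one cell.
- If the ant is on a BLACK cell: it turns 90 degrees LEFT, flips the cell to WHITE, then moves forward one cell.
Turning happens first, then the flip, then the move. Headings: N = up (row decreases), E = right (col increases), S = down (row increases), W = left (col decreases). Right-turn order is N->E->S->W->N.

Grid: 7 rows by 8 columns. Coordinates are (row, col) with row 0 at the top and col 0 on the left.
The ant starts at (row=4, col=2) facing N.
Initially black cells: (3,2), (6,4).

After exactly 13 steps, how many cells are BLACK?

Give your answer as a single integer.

Step 1: on WHITE (4,2): turn R to E, flip to black, move to (4,3). |black|=3
Step 2: on WHITE (4,3): turn R to S, flip to black, move to (5,3). |black|=4
Step 3: on WHITE (5,3): turn R to W, flip to black, move to (5,2). |black|=5
Step 4: on WHITE (5,2): turn R to N, flip to black, move to (4,2). |black|=6
Step 5: on BLACK (4,2): turn L to W, flip to white, move to (4,1). |black|=5
Step 6: on WHITE (4,1): turn R to N, flip to black, move to (3,1). |black|=6
Step 7: on WHITE (3,1): turn R to E, flip to black, move to (3,2). |black|=7
Step 8: on BLACK (3,2): turn L to N, flip to white, move to (2,2). |black|=6
Step 9: on WHITE (2,2): turn R to E, flip to black, move to (2,3). |black|=7
Step 10: on WHITE (2,3): turn R to S, flip to black, move to (3,3). |black|=8
Step 11: on WHITE (3,3): turn R to W, flip to black, move to (3,2). |black|=9
Step 12: on WHITE (3,2): turn R to N, flip to black, move to (2,2). |black|=10
Step 13: on BLACK (2,2): turn L to W, flip to white, move to (2,1). |black|=9

Answer: 9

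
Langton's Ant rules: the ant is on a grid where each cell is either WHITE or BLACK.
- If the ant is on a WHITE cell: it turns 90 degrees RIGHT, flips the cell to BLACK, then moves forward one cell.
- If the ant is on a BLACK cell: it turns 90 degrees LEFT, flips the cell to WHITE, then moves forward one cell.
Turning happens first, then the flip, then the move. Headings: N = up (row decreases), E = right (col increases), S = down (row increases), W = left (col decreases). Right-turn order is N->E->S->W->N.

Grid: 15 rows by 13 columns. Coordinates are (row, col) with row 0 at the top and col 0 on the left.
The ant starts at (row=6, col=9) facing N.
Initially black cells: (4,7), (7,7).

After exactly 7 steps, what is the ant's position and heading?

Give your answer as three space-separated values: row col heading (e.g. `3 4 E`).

Step 1: on WHITE (6,9): turn R to E, flip to black, move to (6,10). |black|=3
Step 2: on WHITE (6,10): turn R to S, flip to black, move to (7,10). |black|=4
Step 3: on WHITE (7,10): turn R to W, flip to black, move to (7,9). |black|=5
Step 4: on WHITE (7,9): turn R to N, flip to black, move to (6,9). |black|=6
Step 5: on BLACK (6,9): turn L to W, flip to white, move to (6,8). |black|=5
Step 6: on WHITE (6,8): turn R to N, flip to black, move to (5,8). |black|=6
Step 7: on WHITE (5,8): turn R to E, flip to black, move to (5,9). |black|=7

Answer: 5 9 E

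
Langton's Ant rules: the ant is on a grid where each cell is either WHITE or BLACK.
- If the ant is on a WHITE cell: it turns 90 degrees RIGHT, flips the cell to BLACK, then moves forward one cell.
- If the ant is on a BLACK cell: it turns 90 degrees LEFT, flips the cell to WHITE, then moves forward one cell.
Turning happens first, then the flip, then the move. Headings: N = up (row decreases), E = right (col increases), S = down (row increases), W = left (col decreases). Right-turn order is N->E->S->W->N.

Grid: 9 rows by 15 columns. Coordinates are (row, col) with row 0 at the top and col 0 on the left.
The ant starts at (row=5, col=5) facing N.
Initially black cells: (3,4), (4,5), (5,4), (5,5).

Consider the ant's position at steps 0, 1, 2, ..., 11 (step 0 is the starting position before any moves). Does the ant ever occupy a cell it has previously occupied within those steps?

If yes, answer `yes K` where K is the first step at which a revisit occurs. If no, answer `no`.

Answer: yes 5

Derivation:
Step 1: on BLACK (5,5): turn L to W, flip to white, move to (5,4). |black|=3 — new cell
Step 2: on BLACK (5,4): turn L to S, flip to white, move to (6,4). |black|=2 — new cell
Step 3: on WHITE (6,4): turn R to W, flip to black, move to (6,3). |black|=3 — new cell
Step 4: on WHITE (6,3): turn R to N, flip to black, move to (5,3). |black|=4 — new cell
Step 5: on WHITE (5,3): turn R to E, flip to black, move to (5,4). |black|=5 — REVISIT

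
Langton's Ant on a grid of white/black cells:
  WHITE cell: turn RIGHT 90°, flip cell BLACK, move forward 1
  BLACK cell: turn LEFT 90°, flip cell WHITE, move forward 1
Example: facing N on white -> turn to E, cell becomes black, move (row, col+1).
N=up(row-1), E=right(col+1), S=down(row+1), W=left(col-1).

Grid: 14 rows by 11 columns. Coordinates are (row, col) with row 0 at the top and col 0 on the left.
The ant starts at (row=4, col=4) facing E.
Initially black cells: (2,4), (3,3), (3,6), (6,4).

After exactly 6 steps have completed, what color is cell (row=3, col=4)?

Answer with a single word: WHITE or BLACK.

Answer: BLACK

Derivation:
Step 1: on WHITE (4,4): turn R to S, flip to black, move to (5,4). |black|=5
Step 2: on WHITE (5,4): turn R to W, flip to black, move to (5,3). |black|=6
Step 3: on WHITE (5,3): turn R to N, flip to black, move to (4,3). |black|=7
Step 4: on WHITE (4,3): turn R to E, flip to black, move to (4,4). |black|=8
Step 5: on BLACK (4,4): turn L to N, flip to white, move to (3,4). |black|=7
Step 6: on WHITE (3,4): turn R to E, flip to black, move to (3,5). |black|=8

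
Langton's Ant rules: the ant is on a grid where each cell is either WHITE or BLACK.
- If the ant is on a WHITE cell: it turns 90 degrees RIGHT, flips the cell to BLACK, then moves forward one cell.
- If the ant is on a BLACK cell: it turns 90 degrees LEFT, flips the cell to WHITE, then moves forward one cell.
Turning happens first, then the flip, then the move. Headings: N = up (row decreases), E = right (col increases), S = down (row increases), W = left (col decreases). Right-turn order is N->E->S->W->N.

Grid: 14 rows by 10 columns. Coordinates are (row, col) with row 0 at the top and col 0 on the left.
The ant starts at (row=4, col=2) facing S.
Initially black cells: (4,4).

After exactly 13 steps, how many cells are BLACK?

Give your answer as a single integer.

Answer: 8

Derivation:
Step 1: on WHITE (4,2): turn R to W, flip to black, move to (4,1). |black|=2
Step 2: on WHITE (4,1): turn R to N, flip to black, move to (3,1). |black|=3
Step 3: on WHITE (3,1): turn R to E, flip to black, move to (3,2). |black|=4
Step 4: on WHITE (3,2): turn R to S, flip to black, move to (4,2). |black|=5
Step 5: on BLACK (4,2): turn L to E, flip to white, move to (4,3). |black|=4
Step 6: on WHITE (4,3): turn R to S, flip to black, move to (5,3). |black|=5
Step 7: on WHITE (5,3): turn R to W, flip to black, move to (5,2). |black|=6
Step 8: on WHITE (5,2): turn R to N, flip to black, move to (4,2). |black|=7
Step 9: on WHITE (4,2): turn R to E, flip to black, move to (4,3). |black|=8
Step 10: on BLACK (4,3): turn L to N, flip to white, move to (3,3). |black|=7
Step 11: on WHITE (3,3): turn R to E, flip to black, move to (3,4). |black|=8
Step 12: on WHITE (3,4): turn R to S, flip to black, move to (4,4). |black|=9
Step 13: on BLACK (4,4): turn L to E, flip to white, move to (4,5). |black|=8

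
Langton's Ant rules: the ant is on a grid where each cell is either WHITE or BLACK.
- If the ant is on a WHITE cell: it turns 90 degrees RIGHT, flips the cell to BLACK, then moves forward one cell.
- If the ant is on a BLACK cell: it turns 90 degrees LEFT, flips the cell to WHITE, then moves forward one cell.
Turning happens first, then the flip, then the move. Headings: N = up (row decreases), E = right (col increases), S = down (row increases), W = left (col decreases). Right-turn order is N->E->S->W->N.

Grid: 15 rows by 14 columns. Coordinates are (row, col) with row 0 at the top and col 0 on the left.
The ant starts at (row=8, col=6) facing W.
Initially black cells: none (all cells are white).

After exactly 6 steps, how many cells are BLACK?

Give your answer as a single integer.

Answer: 4

Derivation:
Step 1: on WHITE (8,6): turn R to N, flip to black, move to (7,6). |black|=1
Step 2: on WHITE (7,6): turn R to E, flip to black, move to (7,7). |black|=2
Step 3: on WHITE (7,7): turn R to S, flip to black, move to (8,7). |black|=3
Step 4: on WHITE (8,7): turn R to W, flip to black, move to (8,6). |black|=4
Step 5: on BLACK (8,6): turn L to S, flip to white, move to (9,6). |black|=3
Step 6: on WHITE (9,6): turn R to W, flip to black, move to (9,5). |black|=4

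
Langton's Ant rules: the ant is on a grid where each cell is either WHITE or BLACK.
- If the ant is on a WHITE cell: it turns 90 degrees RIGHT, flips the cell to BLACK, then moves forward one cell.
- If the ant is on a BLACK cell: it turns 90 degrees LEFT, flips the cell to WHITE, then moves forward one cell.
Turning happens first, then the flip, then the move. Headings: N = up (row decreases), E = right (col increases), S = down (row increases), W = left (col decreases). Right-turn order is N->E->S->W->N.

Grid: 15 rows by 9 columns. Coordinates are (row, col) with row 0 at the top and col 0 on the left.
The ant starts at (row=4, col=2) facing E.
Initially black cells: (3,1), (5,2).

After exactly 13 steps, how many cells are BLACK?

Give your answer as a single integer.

Answer: 7

Derivation:
Step 1: on WHITE (4,2): turn R to S, flip to black, move to (5,2). |black|=3
Step 2: on BLACK (5,2): turn L to E, flip to white, move to (5,3). |black|=2
Step 3: on WHITE (5,3): turn R to S, flip to black, move to (6,3). |black|=3
Step 4: on WHITE (6,3): turn R to W, flip to black, move to (6,2). |black|=4
Step 5: on WHITE (6,2): turn R to N, flip to black, move to (5,2). |black|=5
Step 6: on WHITE (5,2): turn R to E, flip to black, move to (5,3). |black|=6
Step 7: on BLACK (5,3): turn L to N, flip to white, move to (4,3). |black|=5
Step 8: on WHITE (4,3): turn R to E, flip to black, move to (4,4). |black|=6
Step 9: on WHITE (4,4): turn R to S, flip to black, move to (5,4). |black|=7
Step 10: on WHITE (5,4): turn R to W, flip to black, move to (5,3). |black|=8
Step 11: on WHITE (5,3): turn R to N, flip to black, move to (4,3). |black|=9
Step 12: on BLACK (4,3): turn L to W, flip to white, move to (4,2). |black|=8
Step 13: on BLACK (4,2): turn L to S, flip to white, move to (5,2). |black|=7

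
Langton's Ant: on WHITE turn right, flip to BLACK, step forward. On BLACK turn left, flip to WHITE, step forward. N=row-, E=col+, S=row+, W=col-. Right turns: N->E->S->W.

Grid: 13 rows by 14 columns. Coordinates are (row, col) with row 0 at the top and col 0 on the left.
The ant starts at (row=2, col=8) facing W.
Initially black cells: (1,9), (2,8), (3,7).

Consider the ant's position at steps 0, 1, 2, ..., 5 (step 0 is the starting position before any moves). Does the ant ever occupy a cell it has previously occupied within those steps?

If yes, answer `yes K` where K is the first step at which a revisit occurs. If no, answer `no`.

Answer: no

Derivation:
Step 1: on BLACK (2,8): turn L to S, flip to white, move to (3,8). |black|=2 — new cell
Step 2: on WHITE (3,8): turn R to W, flip to black, move to (3,7). |black|=3 — new cell
Step 3: on BLACK (3,7): turn L to S, flip to white, move to (4,7). |black|=2 — new cell
Step 4: on WHITE (4,7): turn R to W, flip to black, move to (4,6). |black|=3 — new cell
Step 5: on WHITE (4,6): turn R to N, flip to black, move to (3,6). |black|=4 — new cell
No revisit within 5 steps.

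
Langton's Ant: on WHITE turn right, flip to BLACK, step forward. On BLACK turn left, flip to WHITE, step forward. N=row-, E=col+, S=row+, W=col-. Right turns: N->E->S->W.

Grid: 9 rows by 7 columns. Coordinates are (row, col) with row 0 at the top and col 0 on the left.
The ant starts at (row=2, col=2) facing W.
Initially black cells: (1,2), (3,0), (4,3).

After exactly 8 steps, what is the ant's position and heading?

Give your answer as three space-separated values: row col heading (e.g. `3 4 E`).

Step 1: on WHITE (2,2): turn R to N, flip to black, move to (1,2). |black|=4
Step 2: on BLACK (1,2): turn L to W, flip to white, move to (1,1). |black|=3
Step 3: on WHITE (1,1): turn R to N, flip to black, move to (0,1). |black|=4
Step 4: on WHITE (0,1): turn R to E, flip to black, move to (0,2). |black|=5
Step 5: on WHITE (0,2): turn R to S, flip to black, move to (1,2). |black|=6
Step 6: on WHITE (1,2): turn R to W, flip to black, move to (1,1). |black|=7
Step 7: on BLACK (1,1): turn L to S, flip to white, move to (2,1). |black|=6
Step 8: on WHITE (2,1): turn R to W, flip to black, move to (2,0). |black|=7

Answer: 2 0 W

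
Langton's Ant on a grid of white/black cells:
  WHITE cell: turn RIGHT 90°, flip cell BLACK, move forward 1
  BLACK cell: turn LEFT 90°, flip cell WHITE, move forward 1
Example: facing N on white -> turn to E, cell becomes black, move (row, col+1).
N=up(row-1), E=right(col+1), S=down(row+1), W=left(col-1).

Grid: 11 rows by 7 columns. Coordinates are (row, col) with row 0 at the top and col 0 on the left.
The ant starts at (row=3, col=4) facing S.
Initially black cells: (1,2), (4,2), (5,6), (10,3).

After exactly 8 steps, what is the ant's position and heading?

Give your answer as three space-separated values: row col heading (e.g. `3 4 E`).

Answer: 3 4 N

Derivation:
Step 1: on WHITE (3,4): turn R to W, flip to black, move to (3,3). |black|=5
Step 2: on WHITE (3,3): turn R to N, flip to black, move to (2,3). |black|=6
Step 3: on WHITE (2,3): turn R to E, flip to black, move to (2,4). |black|=7
Step 4: on WHITE (2,4): turn R to S, flip to black, move to (3,4). |black|=8
Step 5: on BLACK (3,4): turn L to E, flip to white, move to (3,5). |black|=7
Step 6: on WHITE (3,5): turn R to S, flip to black, move to (4,5). |black|=8
Step 7: on WHITE (4,5): turn R to W, flip to black, move to (4,4). |black|=9
Step 8: on WHITE (4,4): turn R to N, flip to black, move to (3,4). |black|=10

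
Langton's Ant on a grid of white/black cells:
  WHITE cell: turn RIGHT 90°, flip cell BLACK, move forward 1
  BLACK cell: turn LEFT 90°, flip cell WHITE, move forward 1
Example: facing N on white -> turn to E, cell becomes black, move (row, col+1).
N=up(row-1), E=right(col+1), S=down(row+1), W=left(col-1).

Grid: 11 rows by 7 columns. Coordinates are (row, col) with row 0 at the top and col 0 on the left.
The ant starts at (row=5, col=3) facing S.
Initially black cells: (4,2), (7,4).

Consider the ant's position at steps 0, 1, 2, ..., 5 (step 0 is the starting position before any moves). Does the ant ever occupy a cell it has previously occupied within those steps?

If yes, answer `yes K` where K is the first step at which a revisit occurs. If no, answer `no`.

Answer: no

Derivation:
Step 1: on WHITE (5,3): turn R to W, flip to black, move to (5,2). |black|=3 — new cell
Step 2: on WHITE (5,2): turn R to N, flip to black, move to (4,2). |black|=4 — new cell
Step 3: on BLACK (4,2): turn L to W, flip to white, move to (4,1). |black|=3 — new cell
Step 4: on WHITE (4,1): turn R to N, flip to black, move to (3,1). |black|=4 — new cell
Step 5: on WHITE (3,1): turn R to E, flip to black, move to (3,2). |black|=5 — new cell
No revisit within 5 steps.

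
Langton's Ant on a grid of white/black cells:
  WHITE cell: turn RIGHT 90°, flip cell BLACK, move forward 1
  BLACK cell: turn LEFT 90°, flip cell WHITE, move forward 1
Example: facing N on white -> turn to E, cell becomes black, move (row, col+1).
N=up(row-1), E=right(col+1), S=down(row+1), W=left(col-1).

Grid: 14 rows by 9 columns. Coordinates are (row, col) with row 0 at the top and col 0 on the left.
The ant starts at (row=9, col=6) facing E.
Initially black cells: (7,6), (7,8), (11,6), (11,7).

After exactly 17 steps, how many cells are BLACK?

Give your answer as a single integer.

Step 1: on WHITE (9,6): turn R to S, flip to black, move to (10,6). |black|=5
Step 2: on WHITE (10,6): turn R to W, flip to black, move to (10,5). |black|=6
Step 3: on WHITE (10,5): turn R to N, flip to black, move to (9,5). |black|=7
Step 4: on WHITE (9,5): turn R to E, flip to black, move to (9,6). |black|=8
Step 5: on BLACK (9,6): turn L to N, flip to white, move to (8,6). |black|=7
Step 6: on WHITE (8,6): turn R to E, flip to black, move to (8,7). |black|=8
Step 7: on WHITE (8,7): turn R to S, flip to black, move to (9,7). |black|=9
Step 8: on WHITE (9,7): turn R to W, flip to black, move to (9,6). |black|=10
Step 9: on WHITE (9,6): turn R to N, flip to black, move to (8,6). |black|=11
Step 10: on BLACK (8,6): turn L to W, flip to white, move to (8,5). |black|=10
Step 11: on WHITE (8,5): turn R to N, flip to black, move to (7,5). |black|=11
Step 12: on WHITE (7,5): turn R to E, flip to black, move to (7,6). |black|=12
Step 13: on BLACK (7,6): turn L to N, flip to white, move to (6,6). |black|=11
Step 14: on WHITE (6,6): turn R to E, flip to black, move to (6,7). |black|=12
Step 15: on WHITE (6,7): turn R to S, flip to black, move to (7,7). |black|=13
Step 16: on WHITE (7,7): turn R to W, flip to black, move to (7,6). |black|=14
Step 17: on WHITE (7,6): turn R to N, flip to black, move to (6,6). |black|=15

Answer: 15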